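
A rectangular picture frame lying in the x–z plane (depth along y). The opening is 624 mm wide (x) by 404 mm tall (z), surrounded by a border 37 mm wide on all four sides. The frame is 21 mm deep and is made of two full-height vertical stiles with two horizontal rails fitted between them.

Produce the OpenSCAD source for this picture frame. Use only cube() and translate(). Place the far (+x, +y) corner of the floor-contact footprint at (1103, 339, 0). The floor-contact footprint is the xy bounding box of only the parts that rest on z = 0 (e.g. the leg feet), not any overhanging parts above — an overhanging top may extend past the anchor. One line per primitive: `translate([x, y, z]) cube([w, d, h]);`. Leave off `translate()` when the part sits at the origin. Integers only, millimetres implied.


translate([405, 318, 0]) cube([37, 21, 478]);
translate([1066, 318, 0]) cube([37, 21, 478]);
translate([442, 318, 0]) cube([624, 21, 37]);
translate([442, 318, 441]) cube([624, 21, 37]);


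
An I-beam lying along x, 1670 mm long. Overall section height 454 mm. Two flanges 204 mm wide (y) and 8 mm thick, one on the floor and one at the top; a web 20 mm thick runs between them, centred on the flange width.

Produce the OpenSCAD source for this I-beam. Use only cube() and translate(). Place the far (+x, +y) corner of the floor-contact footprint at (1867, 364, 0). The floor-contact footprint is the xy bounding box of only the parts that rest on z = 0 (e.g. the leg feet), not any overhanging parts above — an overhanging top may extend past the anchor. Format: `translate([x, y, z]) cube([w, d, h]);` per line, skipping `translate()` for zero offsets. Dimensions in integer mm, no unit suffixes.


translate([197, 160, 0]) cube([1670, 204, 8]);
translate([197, 252, 8]) cube([1670, 20, 438]);
translate([197, 160, 446]) cube([1670, 204, 8]);


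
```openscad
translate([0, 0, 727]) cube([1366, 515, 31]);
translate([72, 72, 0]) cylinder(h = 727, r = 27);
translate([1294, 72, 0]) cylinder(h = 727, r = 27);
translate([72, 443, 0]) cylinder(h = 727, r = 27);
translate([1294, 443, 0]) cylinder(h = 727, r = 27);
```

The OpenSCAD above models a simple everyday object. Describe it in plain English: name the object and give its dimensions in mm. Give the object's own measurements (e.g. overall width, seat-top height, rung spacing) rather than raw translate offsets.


A rectangular dining table. The top is 1366×515×31 mm with its upper surface at z = 758 mm. It stands on four round legs of 54 mm diameter, each leg's bounding box inset 45 mm from the nearest pair of top edges, running from the floor to the underside of the top.


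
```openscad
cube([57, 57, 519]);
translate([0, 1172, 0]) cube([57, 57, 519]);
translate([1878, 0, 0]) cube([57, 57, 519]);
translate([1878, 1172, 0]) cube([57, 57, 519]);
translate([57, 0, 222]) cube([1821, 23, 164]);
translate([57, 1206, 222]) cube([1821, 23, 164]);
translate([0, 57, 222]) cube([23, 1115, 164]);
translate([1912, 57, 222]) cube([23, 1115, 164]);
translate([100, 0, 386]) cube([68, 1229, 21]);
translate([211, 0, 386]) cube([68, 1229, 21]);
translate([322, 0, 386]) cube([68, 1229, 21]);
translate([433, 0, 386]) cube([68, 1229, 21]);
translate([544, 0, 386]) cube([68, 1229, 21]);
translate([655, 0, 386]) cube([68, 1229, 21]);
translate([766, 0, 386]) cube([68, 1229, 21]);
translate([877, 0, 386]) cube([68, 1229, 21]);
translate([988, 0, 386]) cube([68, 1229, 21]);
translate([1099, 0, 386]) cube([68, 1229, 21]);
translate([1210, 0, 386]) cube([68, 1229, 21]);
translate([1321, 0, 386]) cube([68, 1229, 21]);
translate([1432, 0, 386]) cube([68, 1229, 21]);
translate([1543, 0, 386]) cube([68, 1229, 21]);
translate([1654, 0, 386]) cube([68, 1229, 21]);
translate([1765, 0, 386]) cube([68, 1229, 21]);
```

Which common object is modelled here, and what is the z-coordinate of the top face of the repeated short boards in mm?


A bed frame. The slat-top height is 407 mm.

Four posts, four rails, and a row of slats — a bed frame. Slats sit on the rails at z = 222 + 164 = 386; with slat thickness 21, the top is 407 mm.


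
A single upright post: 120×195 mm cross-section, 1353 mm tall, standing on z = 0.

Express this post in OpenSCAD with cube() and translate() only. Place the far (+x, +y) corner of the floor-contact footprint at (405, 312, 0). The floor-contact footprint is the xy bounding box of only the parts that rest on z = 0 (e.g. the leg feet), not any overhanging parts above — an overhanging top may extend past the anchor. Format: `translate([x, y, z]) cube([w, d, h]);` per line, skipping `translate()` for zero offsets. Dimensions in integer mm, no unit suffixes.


translate([285, 117, 0]) cube([120, 195, 1353]);


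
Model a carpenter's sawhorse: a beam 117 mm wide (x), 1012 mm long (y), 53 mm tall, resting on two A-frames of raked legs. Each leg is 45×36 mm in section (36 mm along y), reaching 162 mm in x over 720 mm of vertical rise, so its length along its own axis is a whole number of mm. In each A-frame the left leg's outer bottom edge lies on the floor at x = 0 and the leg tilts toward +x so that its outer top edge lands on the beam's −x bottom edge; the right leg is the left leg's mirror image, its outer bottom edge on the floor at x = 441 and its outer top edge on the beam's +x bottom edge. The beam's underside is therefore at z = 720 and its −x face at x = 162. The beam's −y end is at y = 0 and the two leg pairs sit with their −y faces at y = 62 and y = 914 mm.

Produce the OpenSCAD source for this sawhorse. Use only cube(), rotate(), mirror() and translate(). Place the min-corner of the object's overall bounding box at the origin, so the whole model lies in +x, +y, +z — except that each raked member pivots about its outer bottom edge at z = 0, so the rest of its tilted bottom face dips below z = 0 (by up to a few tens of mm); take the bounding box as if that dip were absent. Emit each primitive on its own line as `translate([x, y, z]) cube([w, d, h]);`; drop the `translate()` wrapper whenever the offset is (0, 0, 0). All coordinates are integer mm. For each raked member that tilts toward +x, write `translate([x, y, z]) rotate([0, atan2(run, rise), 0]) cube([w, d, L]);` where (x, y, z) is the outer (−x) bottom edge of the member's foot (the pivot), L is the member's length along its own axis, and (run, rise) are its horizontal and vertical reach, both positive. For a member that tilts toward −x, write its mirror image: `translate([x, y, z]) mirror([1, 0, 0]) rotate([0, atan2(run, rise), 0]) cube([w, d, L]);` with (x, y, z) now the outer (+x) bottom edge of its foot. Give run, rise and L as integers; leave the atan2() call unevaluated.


translate([162, 0, 720]) cube([117, 1012, 53]);
translate([0, 62, 0]) rotate([0, atan2(162, 720), 0]) cube([45, 36, 738]);
translate([441, 62, 0]) mirror([1, 0, 0]) rotate([0, atan2(162, 720), 0]) cube([45, 36, 738]);
translate([0, 914, 0]) rotate([0, atan2(162, 720), 0]) cube([45, 36, 738]);
translate([441, 914, 0]) mirror([1, 0, 0]) rotate([0, atan2(162, 720), 0]) cube([45, 36, 738]);


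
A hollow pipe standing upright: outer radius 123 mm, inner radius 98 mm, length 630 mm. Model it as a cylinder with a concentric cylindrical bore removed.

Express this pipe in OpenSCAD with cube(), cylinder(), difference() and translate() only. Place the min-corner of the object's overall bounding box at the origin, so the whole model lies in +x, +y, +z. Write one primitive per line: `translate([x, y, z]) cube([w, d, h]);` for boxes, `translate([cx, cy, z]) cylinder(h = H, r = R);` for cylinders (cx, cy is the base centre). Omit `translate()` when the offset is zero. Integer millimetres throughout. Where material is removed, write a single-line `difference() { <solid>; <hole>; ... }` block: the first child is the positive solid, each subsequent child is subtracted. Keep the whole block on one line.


difference() { translate([123, 123, 0]) cylinder(h = 630, r = 123); translate([123, 123, 0]) cylinder(h = 630, r = 98); }


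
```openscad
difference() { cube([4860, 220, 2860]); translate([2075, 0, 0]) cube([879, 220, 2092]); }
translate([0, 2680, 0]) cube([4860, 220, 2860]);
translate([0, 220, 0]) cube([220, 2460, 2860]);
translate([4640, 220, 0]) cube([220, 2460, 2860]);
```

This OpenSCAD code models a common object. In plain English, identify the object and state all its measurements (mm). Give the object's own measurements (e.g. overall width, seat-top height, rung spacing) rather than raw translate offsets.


A single room: four walls, each 2860 mm tall and 220 mm thick, enclosing an outside footprint 4860×2900 mm (x × y), no floor or roof. The front and back walls (−y and +y sides) run the full x-width; the side walls fit between their inner faces. A door opening 879 mm wide and 2092 mm tall is cut through the front wall from the floor up, its −x edge 2075 mm from the wall's −x end.


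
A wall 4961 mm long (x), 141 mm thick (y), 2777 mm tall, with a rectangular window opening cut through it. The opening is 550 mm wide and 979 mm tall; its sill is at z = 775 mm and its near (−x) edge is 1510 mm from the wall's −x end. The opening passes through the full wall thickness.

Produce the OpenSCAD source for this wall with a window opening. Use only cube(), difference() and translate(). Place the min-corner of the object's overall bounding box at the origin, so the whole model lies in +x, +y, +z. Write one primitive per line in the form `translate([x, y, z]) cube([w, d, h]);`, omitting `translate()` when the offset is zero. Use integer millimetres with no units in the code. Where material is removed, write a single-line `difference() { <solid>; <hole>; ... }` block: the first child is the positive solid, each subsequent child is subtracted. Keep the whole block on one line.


difference() { cube([4961, 141, 2777]); translate([1510, 0, 775]) cube([550, 141, 979]); }


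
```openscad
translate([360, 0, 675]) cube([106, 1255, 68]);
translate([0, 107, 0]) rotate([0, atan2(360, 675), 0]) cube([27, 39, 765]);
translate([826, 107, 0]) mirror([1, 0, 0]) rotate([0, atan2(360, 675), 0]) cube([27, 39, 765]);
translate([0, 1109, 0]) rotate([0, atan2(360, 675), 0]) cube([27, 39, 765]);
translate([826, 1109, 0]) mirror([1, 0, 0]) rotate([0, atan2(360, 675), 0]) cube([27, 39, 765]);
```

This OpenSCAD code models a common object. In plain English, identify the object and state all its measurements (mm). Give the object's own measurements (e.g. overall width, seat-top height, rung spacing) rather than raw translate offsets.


A sawhorse. A 106×1255×68 mm beam (x, y, z) sits on two A-frame leg pairs. Each pair is two raked legs of 27×39 mm section (39 mm along y) splaying symmetrically in x. Each leg rises 675 mm vertically over 360 mm of horizontal reach and is 765 mm long along its own axis. Every leg's outer bottom edge rests on the floor and its outer top edge meets a bottom edge of the beam — the left legs (tilting toward +x) meet the beam's −x bottom edge, the right legs (their mirror images, tilting toward −x) meet its +x bottom edge — so the leg tops tuck under the beam, the beam's underside is 675 mm above the floor, and the feet are 826 mm apart outside-to-outside with the beam centred between them. The two leg pairs are set in 107 mm from either end of the beam.


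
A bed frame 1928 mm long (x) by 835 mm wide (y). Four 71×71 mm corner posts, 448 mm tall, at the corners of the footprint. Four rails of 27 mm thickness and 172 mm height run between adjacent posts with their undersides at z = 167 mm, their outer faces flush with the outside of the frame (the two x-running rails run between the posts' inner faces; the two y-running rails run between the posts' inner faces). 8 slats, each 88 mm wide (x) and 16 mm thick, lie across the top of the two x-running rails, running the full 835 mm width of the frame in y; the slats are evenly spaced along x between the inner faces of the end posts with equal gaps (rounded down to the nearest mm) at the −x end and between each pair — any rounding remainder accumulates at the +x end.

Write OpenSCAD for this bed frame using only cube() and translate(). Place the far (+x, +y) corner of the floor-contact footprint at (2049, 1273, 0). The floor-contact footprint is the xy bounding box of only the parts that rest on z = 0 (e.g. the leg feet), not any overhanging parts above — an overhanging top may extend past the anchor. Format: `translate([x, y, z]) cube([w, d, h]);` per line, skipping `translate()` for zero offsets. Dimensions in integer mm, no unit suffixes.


// slat z = rail_z + rail_h = 167 + 172 = 339
// slat gap = ⌊(1786 − 8·88) / 9⌋ = 120
translate([121, 438, 0]) cube([71, 71, 448]);
translate([121, 1202, 0]) cube([71, 71, 448]);
translate([1978, 438, 0]) cube([71, 71, 448]);
translate([1978, 1202, 0]) cube([71, 71, 448]);
translate([192, 438, 167]) cube([1786, 27, 172]);
translate([192, 1246, 167]) cube([1786, 27, 172]);
translate([121, 509, 167]) cube([27, 693, 172]);
translate([2022, 509, 167]) cube([27, 693, 172]);
translate([312, 438, 339]) cube([88, 835, 16]);
translate([520, 438, 339]) cube([88, 835, 16]);
translate([728, 438, 339]) cube([88, 835, 16]);
translate([936, 438, 339]) cube([88, 835, 16]);
translate([1144, 438, 339]) cube([88, 835, 16]);
translate([1352, 438, 339]) cube([88, 835, 16]);
translate([1560, 438, 339]) cube([88, 835, 16]);
translate([1768, 438, 339]) cube([88, 835, 16]);


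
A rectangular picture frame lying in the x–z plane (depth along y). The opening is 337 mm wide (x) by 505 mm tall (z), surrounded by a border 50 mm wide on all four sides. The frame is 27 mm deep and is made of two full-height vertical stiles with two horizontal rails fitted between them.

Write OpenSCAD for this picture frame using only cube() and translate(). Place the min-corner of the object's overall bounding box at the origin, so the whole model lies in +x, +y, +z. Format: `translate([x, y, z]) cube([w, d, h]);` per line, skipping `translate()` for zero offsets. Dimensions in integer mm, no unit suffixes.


cube([50, 27, 605]);
translate([387, 0, 0]) cube([50, 27, 605]);
translate([50, 0, 0]) cube([337, 27, 50]);
translate([50, 0, 555]) cube([337, 27, 50]);


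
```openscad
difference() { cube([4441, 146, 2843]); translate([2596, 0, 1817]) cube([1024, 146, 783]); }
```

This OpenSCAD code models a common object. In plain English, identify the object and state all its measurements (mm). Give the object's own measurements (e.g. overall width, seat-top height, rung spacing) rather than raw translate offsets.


A wall 4441 mm long (x), 146 mm thick (y), 2843 mm tall, with a rectangular window opening cut through it. The opening is 1024 mm wide and 783 mm tall; its sill is at z = 1817 mm and its near (−x) edge is 2596 mm from the wall's −x end. The opening passes through the full wall thickness.


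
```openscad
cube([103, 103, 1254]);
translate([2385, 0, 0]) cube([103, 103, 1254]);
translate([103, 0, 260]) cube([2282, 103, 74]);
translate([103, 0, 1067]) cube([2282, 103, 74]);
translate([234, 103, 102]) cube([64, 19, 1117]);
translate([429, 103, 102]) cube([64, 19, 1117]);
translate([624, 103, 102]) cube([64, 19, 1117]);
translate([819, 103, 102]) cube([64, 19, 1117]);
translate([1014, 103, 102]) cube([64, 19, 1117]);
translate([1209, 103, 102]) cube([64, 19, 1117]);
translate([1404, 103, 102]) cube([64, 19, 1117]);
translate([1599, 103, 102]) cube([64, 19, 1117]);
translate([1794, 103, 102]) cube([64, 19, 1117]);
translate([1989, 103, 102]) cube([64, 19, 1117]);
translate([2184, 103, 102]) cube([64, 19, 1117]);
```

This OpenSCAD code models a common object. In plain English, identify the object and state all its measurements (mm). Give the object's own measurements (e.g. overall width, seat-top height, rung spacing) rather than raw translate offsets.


A fence section. Two 103×103 mm posts, 1254 mm tall, stand on the floor with a clear span of 2282 mm between their inner faces. Two horizontal rails of 103×74 mm section span the gap between the posts with their undersides at z = 260 mm and z = 1067 mm, flush with the posts' −y face. 11 pickets, each 64 mm wide, 19 mm thick and 1117 mm tall, are fixed to the +y face of the rails with their bottoms at z = 102 mm, spaced across the span with a 131 mm gap after the −x post and between neighbouring pickets, with 137 mm left before the +x post.


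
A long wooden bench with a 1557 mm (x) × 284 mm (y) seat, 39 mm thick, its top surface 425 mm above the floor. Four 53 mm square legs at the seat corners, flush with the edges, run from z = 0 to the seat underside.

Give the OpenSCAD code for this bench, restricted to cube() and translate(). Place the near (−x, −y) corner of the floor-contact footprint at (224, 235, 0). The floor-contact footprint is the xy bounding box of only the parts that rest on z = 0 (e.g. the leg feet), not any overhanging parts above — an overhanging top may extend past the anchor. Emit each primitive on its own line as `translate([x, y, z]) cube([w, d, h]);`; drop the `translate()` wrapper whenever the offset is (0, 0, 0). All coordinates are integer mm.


// leg_h = 425 − 39 = 386
translate([224, 235, 386]) cube([1557, 284, 39]);
translate([224, 235, 0]) cube([53, 53, 386]);
translate([224, 466, 0]) cube([53, 53, 386]);
translate([1728, 235, 0]) cube([53, 53, 386]);
translate([1728, 466, 0]) cube([53, 53, 386]);


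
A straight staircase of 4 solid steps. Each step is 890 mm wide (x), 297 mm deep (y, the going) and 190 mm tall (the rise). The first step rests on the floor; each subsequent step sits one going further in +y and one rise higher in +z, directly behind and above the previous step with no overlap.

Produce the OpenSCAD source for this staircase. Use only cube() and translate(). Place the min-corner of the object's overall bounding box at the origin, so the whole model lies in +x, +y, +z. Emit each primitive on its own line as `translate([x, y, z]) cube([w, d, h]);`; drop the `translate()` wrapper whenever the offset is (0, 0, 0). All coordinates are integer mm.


cube([890, 297, 190]);
translate([0, 297, 190]) cube([890, 297, 190]);
translate([0, 594, 380]) cube([890, 297, 190]);
translate([0, 891, 570]) cube([890, 297, 190]);


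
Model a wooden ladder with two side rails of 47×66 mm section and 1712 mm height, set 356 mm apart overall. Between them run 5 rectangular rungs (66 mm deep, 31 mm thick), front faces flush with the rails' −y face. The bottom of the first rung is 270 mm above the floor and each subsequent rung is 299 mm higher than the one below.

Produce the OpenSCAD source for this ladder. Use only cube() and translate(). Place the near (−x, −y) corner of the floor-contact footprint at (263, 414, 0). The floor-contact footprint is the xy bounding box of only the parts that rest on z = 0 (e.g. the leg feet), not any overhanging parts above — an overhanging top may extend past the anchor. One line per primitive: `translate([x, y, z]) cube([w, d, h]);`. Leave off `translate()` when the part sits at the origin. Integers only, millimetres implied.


translate([263, 414, 0]) cube([47, 66, 1712]);
translate([572, 414, 0]) cube([47, 66, 1712]);
translate([310, 414, 270]) cube([262, 66, 31]);
translate([310, 414, 569]) cube([262, 66, 31]);
translate([310, 414, 868]) cube([262, 66, 31]);
translate([310, 414, 1167]) cube([262, 66, 31]);
translate([310, 414, 1466]) cube([262, 66, 31]);


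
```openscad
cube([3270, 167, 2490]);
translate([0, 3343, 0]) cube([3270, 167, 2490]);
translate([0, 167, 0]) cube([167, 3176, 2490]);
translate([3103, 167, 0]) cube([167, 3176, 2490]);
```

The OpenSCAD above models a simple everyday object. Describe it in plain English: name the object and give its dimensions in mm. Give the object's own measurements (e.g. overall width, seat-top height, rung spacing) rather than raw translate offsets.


The wall frame of a small rectangular building: four walls, each 2490 mm tall and 167 mm thick, enclosing a footprint 3270 mm (x) by 3510 mm (y) outside-to-outside, with no floor or roof. The front and back walls (the −y and +y sides) span the full width; the two side walls fit between them.


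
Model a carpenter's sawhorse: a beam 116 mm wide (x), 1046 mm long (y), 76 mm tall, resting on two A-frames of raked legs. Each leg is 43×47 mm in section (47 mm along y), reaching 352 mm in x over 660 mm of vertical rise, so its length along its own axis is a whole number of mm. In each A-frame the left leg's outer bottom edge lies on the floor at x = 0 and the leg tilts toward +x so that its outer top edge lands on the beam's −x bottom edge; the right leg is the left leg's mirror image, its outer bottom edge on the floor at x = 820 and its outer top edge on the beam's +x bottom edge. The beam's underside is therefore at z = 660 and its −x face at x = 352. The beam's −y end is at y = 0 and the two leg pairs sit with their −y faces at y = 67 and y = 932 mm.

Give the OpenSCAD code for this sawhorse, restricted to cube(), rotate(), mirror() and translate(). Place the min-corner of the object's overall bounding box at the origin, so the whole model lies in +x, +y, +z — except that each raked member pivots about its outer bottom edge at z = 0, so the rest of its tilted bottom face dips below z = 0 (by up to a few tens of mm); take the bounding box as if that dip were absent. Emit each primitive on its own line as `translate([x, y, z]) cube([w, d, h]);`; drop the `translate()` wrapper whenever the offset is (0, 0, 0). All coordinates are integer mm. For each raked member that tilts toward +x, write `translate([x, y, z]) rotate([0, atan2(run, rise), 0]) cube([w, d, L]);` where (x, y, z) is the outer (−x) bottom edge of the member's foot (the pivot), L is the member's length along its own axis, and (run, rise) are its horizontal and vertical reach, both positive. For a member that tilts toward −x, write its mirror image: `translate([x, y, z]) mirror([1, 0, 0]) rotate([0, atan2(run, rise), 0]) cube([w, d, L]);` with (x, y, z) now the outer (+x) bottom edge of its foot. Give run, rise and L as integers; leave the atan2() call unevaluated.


translate([352, 0, 660]) cube([116, 1046, 76]);
translate([0, 67, 0]) rotate([0, atan2(352, 660), 0]) cube([43, 47, 748]);
translate([820, 67, 0]) mirror([1, 0, 0]) rotate([0, atan2(352, 660), 0]) cube([43, 47, 748]);
translate([0, 932, 0]) rotate([0, atan2(352, 660), 0]) cube([43, 47, 748]);
translate([820, 932, 0]) mirror([1, 0, 0]) rotate([0, atan2(352, 660), 0]) cube([43, 47, 748]);


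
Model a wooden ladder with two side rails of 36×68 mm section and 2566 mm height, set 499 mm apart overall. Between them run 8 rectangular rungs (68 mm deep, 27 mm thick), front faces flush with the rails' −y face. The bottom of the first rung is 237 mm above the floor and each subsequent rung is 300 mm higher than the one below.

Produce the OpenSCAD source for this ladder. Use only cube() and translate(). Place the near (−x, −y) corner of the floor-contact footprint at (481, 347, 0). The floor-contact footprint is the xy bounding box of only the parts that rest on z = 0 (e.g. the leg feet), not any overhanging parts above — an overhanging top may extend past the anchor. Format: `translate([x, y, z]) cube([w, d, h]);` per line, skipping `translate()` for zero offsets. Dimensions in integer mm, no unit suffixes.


translate([481, 347, 0]) cube([36, 68, 2566]);
translate([944, 347, 0]) cube([36, 68, 2566]);
translate([517, 347, 237]) cube([427, 68, 27]);
translate([517, 347, 537]) cube([427, 68, 27]);
translate([517, 347, 837]) cube([427, 68, 27]);
translate([517, 347, 1137]) cube([427, 68, 27]);
translate([517, 347, 1437]) cube([427, 68, 27]);
translate([517, 347, 1737]) cube([427, 68, 27]);
translate([517, 347, 2037]) cube([427, 68, 27]);
translate([517, 347, 2337]) cube([427, 68, 27]);


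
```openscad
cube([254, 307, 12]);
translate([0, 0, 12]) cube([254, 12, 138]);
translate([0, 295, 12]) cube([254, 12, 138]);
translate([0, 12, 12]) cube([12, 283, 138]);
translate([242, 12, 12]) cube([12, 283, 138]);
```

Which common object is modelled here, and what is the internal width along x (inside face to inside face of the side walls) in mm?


An open box. The internal width is 230 mm.

A 254×307 base slab with four walls standing on it — an open box. The base is 254 mm wide and the walls are 12 mm thick, so the internal width is 254 − 2 × 12 = 230 mm.


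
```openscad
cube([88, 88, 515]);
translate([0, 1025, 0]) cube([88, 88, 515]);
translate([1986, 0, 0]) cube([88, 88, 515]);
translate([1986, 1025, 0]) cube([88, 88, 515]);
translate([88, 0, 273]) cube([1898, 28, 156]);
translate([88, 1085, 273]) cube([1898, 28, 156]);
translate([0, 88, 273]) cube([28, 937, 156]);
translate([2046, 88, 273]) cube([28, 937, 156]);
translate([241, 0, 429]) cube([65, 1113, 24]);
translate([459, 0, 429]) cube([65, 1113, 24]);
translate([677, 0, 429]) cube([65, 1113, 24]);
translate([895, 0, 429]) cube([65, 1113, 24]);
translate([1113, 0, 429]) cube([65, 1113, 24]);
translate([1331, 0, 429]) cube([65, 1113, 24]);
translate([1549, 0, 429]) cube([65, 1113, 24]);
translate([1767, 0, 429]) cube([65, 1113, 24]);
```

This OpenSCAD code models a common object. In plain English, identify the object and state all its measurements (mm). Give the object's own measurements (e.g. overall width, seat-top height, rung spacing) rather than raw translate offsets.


A bed frame 2074 mm long (x) by 1113 mm wide (y). Four 88×88 mm corner posts, 515 mm tall, at the corners of the footprint. Four rails of 28 mm thickness and 156 mm height run between adjacent posts with their undersides at z = 273 mm, their outer faces flush with the outside of the frame (the two x-running rails run between the posts' inner faces; the two y-running rails run between the posts' inner faces). 8 slats, each 65 mm wide (x) and 24 mm thick, lie across the top of the two x-running rails, running the full 1113 mm width of the frame in y; along x they sit between the end posts with a 153 mm gap after the −x posts and between neighbouring slats, leaving 154 mm before the +x posts.


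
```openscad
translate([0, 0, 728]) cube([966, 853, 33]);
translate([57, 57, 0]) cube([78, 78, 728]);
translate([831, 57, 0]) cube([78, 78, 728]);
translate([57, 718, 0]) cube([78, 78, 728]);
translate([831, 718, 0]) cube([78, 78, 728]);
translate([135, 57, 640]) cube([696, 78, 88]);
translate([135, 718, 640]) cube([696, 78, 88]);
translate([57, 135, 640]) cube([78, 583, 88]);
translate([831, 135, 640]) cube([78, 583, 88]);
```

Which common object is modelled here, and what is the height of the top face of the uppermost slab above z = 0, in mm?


A table. The table height is 761 mm.

A 966×853×33 slab sits at z = 728 on four 78 mm square posts — a table. The top surface is at 728 + 33 = 761 mm.


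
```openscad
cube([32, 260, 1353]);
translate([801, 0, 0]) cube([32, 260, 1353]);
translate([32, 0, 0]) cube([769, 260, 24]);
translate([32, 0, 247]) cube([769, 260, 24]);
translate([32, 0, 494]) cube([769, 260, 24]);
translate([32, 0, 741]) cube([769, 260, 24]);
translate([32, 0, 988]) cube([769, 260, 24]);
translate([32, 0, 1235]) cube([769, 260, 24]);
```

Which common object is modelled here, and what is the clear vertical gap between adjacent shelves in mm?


A bookshelf. The clear shelf gap is 223 mm.

Two tall side panels with 6 horizontal boards between them — a bookshelf. The first two shelf undersides are at z = 0 and z = 247; with shelf thickness 24, the clear gap is 247 − 0 − 24 = 223 mm.


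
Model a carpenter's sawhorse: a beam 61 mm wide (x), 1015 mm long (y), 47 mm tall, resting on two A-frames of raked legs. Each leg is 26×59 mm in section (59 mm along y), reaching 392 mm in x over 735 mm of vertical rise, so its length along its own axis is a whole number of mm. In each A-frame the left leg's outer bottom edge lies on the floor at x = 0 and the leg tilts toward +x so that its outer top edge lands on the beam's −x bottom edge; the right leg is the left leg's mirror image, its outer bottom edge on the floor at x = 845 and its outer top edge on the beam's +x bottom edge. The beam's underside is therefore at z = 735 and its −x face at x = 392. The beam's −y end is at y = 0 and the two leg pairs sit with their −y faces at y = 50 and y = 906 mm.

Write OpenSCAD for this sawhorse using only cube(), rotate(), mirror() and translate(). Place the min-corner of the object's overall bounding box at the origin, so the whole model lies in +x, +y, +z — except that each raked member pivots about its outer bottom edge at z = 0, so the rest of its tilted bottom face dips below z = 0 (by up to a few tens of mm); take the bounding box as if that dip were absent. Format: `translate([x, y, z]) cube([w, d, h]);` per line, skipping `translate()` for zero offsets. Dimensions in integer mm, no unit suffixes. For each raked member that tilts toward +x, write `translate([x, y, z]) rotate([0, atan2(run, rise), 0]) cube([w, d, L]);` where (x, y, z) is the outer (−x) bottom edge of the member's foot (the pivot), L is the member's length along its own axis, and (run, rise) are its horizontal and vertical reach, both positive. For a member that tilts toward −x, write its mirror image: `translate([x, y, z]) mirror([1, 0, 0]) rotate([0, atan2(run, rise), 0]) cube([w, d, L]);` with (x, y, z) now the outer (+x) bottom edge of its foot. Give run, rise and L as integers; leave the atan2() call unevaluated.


translate([392, 0, 735]) cube([61, 1015, 47]);
translate([0, 50, 0]) rotate([0, atan2(392, 735), 0]) cube([26, 59, 833]);
translate([845, 50, 0]) mirror([1, 0, 0]) rotate([0, atan2(392, 735), 0]) cube([26, 59, 833]);
translate([0, 906, 0]) rotate([0, atan2(392, 735), 0]) cube([26, 59, 833]);
translate([845, 906, 0]) mirror([1, 0, 0]) rotate([0, atan2(392, 735), 0]) cube([26, 59, 833]);


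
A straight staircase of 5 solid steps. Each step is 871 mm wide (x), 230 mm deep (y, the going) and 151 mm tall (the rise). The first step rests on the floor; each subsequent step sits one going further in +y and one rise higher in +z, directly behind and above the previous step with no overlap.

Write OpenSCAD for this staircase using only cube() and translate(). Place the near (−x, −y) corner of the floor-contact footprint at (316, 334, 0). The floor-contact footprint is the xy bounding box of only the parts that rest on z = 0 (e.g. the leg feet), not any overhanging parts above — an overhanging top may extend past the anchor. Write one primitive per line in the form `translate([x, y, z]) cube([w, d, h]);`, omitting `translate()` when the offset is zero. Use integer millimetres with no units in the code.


translate([316, 334, 0]) cube([871, 230, 151]);
translate([316, 564, 151]) cube([871, 230, 151]);
translate([316, 794, 302]) cube([871, 230, 151]);
translate([316, 1024, 453]) cube([871, 230, 151]);
translate([316, 1254, 604]) cube([871, 230, 151]);


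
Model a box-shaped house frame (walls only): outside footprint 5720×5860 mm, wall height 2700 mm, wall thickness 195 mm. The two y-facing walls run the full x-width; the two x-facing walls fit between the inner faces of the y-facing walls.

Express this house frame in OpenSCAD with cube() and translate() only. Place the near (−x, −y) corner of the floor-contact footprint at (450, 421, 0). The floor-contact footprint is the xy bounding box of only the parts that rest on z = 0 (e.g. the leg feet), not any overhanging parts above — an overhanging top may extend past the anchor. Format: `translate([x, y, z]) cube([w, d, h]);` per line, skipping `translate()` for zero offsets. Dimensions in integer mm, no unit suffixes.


translate([450, 421, 0]) cube([5720, 195, 2700]);
translate([450, 6086, 0]) cube([5720, 195, 2700]);
translate([450, 616, 0]) cube([195, 5470, 2700]);
translate([5975, 616, 0]) cube([195, 5470, 2700]);


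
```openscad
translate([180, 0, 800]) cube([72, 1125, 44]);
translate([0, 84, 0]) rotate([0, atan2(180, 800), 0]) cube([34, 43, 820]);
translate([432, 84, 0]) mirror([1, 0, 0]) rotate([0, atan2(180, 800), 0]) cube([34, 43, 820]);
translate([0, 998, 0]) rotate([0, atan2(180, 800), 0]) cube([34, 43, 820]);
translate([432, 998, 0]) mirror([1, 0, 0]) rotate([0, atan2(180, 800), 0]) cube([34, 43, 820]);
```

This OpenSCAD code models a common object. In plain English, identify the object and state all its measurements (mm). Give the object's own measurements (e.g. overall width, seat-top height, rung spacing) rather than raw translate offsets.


A sawhorse. A 72×1125×44 mm beam (x, y, z) sits on two A-frame leg pairs. Each pair is two raked legs of 34×43 mm section (43 mm along y) splaying symmetrically in x. Each leg rises 800 mm vertically over 180 mm of horizontal reach and is 820 mm long along its own axis. Every leg's outer bottom edge rests on the floor and its outer top edge meets a bottom edge of the beam — the left legs (tilting toward +x) meet the beam's −x bottom edge, the right legs (their mirror images, tilting toward −x) meet its +x bottom edge — so the leg tops tuck under the beam, the beam's underside is 800 mm above the floor, and the feet are 432 mm apart outside-to-outside with the beam centred between them. The two leg pairs are set in 84 mm from either end of the beam.


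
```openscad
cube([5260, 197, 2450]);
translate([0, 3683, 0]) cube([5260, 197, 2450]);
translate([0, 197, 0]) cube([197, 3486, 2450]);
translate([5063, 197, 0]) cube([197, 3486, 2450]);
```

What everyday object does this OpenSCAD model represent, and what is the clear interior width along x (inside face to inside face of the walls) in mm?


A house (or room) frame. The interior width is 4866 mm.

Four 2450 mm walls enclosing a rectangle with no floor or roof — a room or house frame. Outside width is 5260 mm and wall thickness is 197 mm, so the interior width is 5260 − 2 × 197 = 4866 mm.


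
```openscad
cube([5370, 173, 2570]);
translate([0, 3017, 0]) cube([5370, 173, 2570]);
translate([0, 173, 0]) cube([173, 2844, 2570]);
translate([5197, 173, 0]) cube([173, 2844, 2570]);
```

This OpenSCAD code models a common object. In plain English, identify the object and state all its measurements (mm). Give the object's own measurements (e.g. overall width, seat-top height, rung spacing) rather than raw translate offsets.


The wall frame of a small rectangular building: four walls, each 2570 mm tall and 173 mm thick, enclosing a footprint 5370 mm (x) by 3190 mm (y) outside-to-outside, with no floor or roof. The front and back walls (the −y and +y sides) span the full width; the two side walls fit between them.


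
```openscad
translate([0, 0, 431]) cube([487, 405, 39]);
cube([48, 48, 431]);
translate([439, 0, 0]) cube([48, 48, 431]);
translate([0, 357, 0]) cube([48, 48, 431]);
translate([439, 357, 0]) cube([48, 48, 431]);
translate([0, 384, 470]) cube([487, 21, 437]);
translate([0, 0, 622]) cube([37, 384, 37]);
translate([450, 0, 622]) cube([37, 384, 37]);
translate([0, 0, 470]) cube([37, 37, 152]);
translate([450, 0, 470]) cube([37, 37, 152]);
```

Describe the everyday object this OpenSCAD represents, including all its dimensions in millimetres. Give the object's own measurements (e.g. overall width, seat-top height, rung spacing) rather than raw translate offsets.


A chair. The seat is a 487×405×39 mm slab with its top at z = 470 mm, on four 48×48 mm corner legs (flush with the seat edges, standing on z = 0). A flat backrest 21 mm thick, 437 mm tall, spans the full seat width and rises from the seat top along its +y edge, rear face flush with the rear of the seat. Two armrests of 37×37 mm section run along each side from the seat's front edge to the front of the backrest, top faces 189 mm above the seat top and outer faces flush with the seat's x-edges; a 37×37 mm post under the front of each armrest stands on the seat at the front corner.


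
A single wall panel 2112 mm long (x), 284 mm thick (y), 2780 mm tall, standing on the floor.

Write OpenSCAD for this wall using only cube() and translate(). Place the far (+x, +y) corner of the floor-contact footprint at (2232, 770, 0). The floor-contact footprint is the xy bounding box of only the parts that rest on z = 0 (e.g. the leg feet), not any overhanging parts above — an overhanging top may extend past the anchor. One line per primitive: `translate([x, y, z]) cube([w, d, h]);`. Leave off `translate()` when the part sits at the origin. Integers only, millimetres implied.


translate([120, 486, 0]) cube([2112, 284, 2780]);


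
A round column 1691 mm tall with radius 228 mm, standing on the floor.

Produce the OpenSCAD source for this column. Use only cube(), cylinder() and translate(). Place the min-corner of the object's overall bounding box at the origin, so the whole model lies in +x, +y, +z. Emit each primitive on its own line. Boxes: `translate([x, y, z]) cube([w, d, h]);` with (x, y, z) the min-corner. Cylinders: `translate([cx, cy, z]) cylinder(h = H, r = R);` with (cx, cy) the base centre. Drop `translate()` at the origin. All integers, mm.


translate([228, 228, 0]) cylinder(h = 1691, r = 228);


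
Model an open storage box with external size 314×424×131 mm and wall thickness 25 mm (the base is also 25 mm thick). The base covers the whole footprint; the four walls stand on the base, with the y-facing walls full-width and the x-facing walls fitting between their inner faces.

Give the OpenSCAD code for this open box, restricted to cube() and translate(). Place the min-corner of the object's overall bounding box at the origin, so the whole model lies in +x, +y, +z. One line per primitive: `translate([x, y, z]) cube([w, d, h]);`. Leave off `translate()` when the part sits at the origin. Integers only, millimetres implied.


cube([314, 424, 25]);
translate([0, 0, 25]) cube([314, 25, 106]);
translate([0, 399, 25]) cube([314, 25, 106]);
translate([0, 25, 25]) cube([25, 374, 106]);
translate([289, 25, 25]) cube([25, 374, 106]);


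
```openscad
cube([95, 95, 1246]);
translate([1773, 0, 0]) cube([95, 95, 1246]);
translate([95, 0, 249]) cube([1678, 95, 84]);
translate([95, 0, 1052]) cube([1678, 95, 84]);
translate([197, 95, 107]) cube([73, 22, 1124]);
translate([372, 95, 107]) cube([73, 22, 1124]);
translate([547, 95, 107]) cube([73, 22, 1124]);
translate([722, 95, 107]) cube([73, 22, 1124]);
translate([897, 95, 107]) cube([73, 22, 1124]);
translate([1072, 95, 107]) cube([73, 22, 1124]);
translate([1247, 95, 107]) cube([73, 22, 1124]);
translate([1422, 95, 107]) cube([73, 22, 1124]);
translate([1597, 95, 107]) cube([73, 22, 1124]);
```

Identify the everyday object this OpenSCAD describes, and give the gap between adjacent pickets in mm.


A fence section. The picket gap is 102 mm.

Two posts, two rails, 9 pickets — a fence section. Span 1678 mm holds 9 pickets of 73 mm with 10 equal gaps: ⌊(1678 − 9·73) / 10⌋ = 102 mm.


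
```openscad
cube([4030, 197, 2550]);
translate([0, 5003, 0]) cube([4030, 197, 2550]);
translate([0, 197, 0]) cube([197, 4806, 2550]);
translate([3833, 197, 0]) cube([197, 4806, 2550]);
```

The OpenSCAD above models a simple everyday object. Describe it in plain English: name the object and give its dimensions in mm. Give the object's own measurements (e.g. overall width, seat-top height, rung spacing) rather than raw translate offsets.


The wall frame of a small rectangular building: four walls, each 2550 mm tall and 197 mm thick, enclosing a footprint 4030 mm (x) by 5200 mm (y) outside-to-outside, with no floor or roof. The front and back walls (the −y and +y sides) span the full width; the two side walls fit between them.


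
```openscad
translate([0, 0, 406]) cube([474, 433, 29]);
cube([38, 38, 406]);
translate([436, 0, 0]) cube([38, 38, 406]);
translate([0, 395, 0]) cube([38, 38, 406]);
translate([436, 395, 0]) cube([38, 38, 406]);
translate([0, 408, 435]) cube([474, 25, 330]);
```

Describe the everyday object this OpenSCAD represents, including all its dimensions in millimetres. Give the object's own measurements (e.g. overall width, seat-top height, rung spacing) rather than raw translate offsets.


A chair. The seat is a 474×433×29 mm slab with its top at z = 435 mm, on four 38×38 mm corner legs (flush with the seat edges, standing on z = 0). A flat backrest 25 mm thick, 330 mm tall, spans the full seat width and rises from the seat top along its +y edge, rear face flush with the rear of the seat.
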